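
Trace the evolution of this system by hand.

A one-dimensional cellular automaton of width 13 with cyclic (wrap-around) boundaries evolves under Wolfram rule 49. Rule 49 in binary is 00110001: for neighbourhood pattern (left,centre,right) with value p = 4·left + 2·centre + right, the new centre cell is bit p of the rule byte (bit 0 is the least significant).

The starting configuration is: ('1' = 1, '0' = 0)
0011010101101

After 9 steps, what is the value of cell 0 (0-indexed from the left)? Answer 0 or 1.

gen 0: 0011010101101
gen 1: 1000101010010
gen 2: 0110010101001
gen 3: 1001001010100
gen 4: 0100100101010
gen 5: 0010010010101
gen 6: 1001001001010
gen 7: 0100100100101
gen 8: 1010010010010
gen 9: 0101001001001

0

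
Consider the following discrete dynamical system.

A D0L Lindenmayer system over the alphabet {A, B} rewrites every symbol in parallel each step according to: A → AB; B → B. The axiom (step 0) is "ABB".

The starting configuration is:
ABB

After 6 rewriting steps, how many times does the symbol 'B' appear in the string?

8

0) ABB
1) ABBB
2) ABBBB
3) ABBBBB
4) ABBBBBB
5) ABBBBBBB
6) ABBBBBBBB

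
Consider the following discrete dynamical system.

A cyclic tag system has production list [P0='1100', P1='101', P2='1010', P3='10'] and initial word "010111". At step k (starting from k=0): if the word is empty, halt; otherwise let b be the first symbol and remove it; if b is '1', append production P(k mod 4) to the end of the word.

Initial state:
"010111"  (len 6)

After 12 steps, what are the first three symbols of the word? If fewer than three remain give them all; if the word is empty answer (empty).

100

step 0: "010111"  (len 6)
step 1: "10111"  (len 5)
step 2: "0111101"  (len 7)
step 3: "111101"  (len 6)
step 4: "1110110"  (len 7)
step 5: "1101101100"  (len 10)
step 6: "101101100101"  (len 12)
step 7: "011011001011010"  (len 15)
step 8: "11011001011010"  (len 14)
step 9: "10110010110101100"  (len 17)
step 10: "0110010110101100101"  (len 19)
step 11: "110010110101100101"  (len 18)
step 12: "1001011010110010110"  (len 19)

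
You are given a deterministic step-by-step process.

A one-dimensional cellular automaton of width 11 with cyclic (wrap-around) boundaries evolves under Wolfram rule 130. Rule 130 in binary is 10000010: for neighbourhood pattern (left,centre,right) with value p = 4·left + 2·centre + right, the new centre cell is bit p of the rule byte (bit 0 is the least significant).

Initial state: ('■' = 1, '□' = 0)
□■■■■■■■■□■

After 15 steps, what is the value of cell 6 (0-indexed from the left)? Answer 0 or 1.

gen 0: □■■■■■■■■□■
gen 1: □□■■■■■■□□□
gen 2: □■□■■■■□□□□
gen 3: ■□□□■■□□□□□
gen 4: □□□■□□□□□□■
gen 5: □□■□□□□□□■□
gen 6: □■□□□□□□■□□
gen 7: ■□□□□□□■□□□
gen 8: □□□□□□■□□□■
gen 9: □□□□□■□□□■□
gen 10: □□□□■□□□■□□
gen 11: □□□■□□□■□□□
gen 12: □□■□□□■□□□□
gen 13: □■□□□■□□□□□
gen 14: ■□□□■□□□□□□
gen 15: □□□■□□□□□□■

0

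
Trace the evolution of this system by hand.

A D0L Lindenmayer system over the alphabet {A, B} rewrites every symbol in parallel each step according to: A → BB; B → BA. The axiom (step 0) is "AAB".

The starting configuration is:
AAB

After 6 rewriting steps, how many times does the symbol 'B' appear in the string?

127

[0] AAB
[1] BBBBBA
[2] BABABABABABB
[3] BABBBABBBABBBABBBABBBABA
[4] BABBBABABABBBABABABBBABABABBBABABABBBABABABBBABB
[5] BABBBABABABBBABBBABBBABABABBBABBBABBBABABABBBABBBABBBABABABBBABBBABBBABABABBBABBBABBBABABABBBABA
[6] BABBBABABABBBABBBABBBABABABBBABABABBBABABABBBABBBABBBABABA…BABABBBABBBABBBABABABBBABABABBBABABABBBABBBABBBABABABBBABB  (len 192)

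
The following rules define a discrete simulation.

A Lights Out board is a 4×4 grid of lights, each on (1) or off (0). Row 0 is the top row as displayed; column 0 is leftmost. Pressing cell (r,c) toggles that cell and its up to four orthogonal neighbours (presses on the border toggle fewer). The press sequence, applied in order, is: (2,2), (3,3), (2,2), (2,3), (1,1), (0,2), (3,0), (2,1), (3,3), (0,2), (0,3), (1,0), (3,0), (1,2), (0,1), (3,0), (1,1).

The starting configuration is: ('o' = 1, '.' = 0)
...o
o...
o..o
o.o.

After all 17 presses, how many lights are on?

0) ...o
o...
o..o
o.o.
1) ...o
o.o.
ooo.
o...
2) ...o
o.o.
oooo
o.oo
3) ...o
o...
o...
o..o
4) ...o
o..o
o.oo
o...
5) .o.o
.ooo
oooo
o...
6) ..o.
.o.o
oooo
o...
7) ..o.
.o.o
.ooo
.o..
8) ..o.
...o
o..o
....
9) ..o.
...o
o...
..oo
10) .o.o
..oo
o...
..oo
11) .oo.
..o.
o...
..oo
12) ooo.
ooo.
....
..oo
13) ooo.
ooo.
o...
oooo
14) oo..
o..o
o.o.
oooo
15) ..o.
oo.o
o.o.
oooo
16) ..o.
oo.o
..o.
..oo
17) .oo.
..oo
.oo.
..oo

8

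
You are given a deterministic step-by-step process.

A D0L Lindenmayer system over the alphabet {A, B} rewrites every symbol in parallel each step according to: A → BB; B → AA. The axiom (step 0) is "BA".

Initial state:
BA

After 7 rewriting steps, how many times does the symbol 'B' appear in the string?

128

step 0: BA
step 1: AABB
step 2: BBBBAAAA
step 3: AAAAAAAABBBBBBBB
step 4: BBBBBBBBBBBBBBBBAAAAAAAAAAAAAAAA
step 5: AAAAAAAAAAAAAAAAAAAAAAAAAAAAAAAABBBBBBBBBBBBBBBBBBBBBBBBBBBBBBBB
step 6: BBBBBBBBBBBBBBBBBBBBBBBBBBBBBBBBBBBBBBBBBBBBBBBBBBBBBBBBBB…AAAAAAAAAAAAAAAAAAAAAAAAAAAAAAAAAAAAAAAAAAAAAAAAAAAAAAAAAA  (len 128)
step 7: AAAAAAAAAAAAAAAAAAAAAAAAAAAAAAAAAAAAAAAAAAAAAAAAAAAAAAAAAA…BBBBBBBBBBBBBBBBBBBBBBBBBBBBBBBBBBBBBBBBBBBBBBBBBBBBBBBBBB  (len 256)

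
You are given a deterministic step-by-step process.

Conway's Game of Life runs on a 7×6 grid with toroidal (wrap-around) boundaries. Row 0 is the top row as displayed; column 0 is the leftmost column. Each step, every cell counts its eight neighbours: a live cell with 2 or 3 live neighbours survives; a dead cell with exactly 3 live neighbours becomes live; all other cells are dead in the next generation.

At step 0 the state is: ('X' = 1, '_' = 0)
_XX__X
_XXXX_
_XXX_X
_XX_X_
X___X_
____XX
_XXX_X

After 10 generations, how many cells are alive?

2

step 0: _XX__X
_XXXX_
_XXX_X
_XX_X_
X___X_
____XX
_XXX_X
step 1: _____X
_____X
_____X
____X_
XX__X_
_XX___
_X_X_X
step 2: _____X
X___XX
____XX
X___X_
XXXX_X
___XXX
_X__X_
step 3: ______
X_____
___X__
__X___
_XX___
______
X__X__
step 4: ______
______
______
_XXX__
_XX___
_XX___
______
step 5: ______
______
__X___
_X_X__
X_____
_XX___
______
step 6: ______
______
__X___
_XX___
X_____
_X____
______
step 7: ______
______
_XX___
_XX___
X_X___
______
______
step 8: ______
______
_XX___
X__X__
__X___
______
______
step 9: ______
______
_XX___
___X__
______
______
______
step 10: ______
______
__X___
__X___
______
______
______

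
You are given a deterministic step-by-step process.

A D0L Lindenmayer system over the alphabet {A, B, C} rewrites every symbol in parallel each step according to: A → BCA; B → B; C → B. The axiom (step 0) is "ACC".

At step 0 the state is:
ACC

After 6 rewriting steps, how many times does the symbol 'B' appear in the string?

step 0: ACC
step 1: BCABB
step 2: BBBCABB
step 3: BBBBBCABB
step 4: BBBBBBBCABB
step 5: BBBBBBBBBCABB
step 6: BBBBBBBBBBBCABB

13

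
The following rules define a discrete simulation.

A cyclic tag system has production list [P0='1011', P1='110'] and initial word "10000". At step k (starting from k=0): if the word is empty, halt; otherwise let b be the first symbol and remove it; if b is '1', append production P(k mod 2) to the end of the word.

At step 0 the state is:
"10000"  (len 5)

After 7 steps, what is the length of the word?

t=0: "10000"  (len 5)
t=1: "00001011"  (len 8)
t=2: "0001011"  (len 7)
t=3: "001011"  (len 6)
t=4: "01011"  (len 5)
t=5: "1011"  (len 4)
t=6: "011110"  (len 6)
t=7: "11110"  (len 5)

5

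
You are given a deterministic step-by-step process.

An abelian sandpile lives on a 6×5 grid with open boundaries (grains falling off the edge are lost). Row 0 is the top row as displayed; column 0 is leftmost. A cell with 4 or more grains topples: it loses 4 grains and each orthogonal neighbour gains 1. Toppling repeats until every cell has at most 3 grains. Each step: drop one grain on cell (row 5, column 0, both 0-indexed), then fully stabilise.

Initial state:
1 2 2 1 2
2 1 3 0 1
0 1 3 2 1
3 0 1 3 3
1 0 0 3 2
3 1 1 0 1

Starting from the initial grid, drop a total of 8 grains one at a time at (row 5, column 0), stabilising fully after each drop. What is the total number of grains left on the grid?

48

t=0: 1 2 2 1 2
2 1 3 0 1
0 1 3 2 1
3 0 1 3 3
1 0 0 3 2
3 1 1 0 1
t=1: 1 2 2 1 2
2 1 3 0 1
0 1 3 2 1
3 0 1 3 3
2 0 0 3 2
0 2 1 0 1
t=2: 1 2 2 1 2
2 1 3 0 1
0 1 3 2 1
3 0 1 3 3
2 0 0 3 2
1 2 1 0 1
t=3: 1 2 2 1 2
2 1 3 0 1
0 1 3 2 1
3 0 1 3 3
2 0 0 3 2
2 2 1 0 1
t=4: 1 2 2 1 2
2 1 3 0 1
0 1 3 2 1
3 0 1 3 3
2 0 0 3 2
3 2 1 0 1
t=5: 1 2 2 1 2
2 1 3 0 1
0 1 3 2 1
3 0 1 3 3
3 0 0 3 2
0 3 1 0 1
t=6: 1 2 2 1 2
2 1 3 0 1
0 1 3 2 1
3 0 1 3 3
3 0 0 3 2
1 3 1 0 1
t=7: 1 2 2 1 2
2 1 3 0 1
0 1 3 2 1
3 0 1 3 3
3 0 0 3 2
2 3 1 0 1
t=8: 1 2 2 1 2
2 1 3 0 1
0 1 3 2 1
3 0 1 3 3
3 0 0 3 2
3 3 1 0 1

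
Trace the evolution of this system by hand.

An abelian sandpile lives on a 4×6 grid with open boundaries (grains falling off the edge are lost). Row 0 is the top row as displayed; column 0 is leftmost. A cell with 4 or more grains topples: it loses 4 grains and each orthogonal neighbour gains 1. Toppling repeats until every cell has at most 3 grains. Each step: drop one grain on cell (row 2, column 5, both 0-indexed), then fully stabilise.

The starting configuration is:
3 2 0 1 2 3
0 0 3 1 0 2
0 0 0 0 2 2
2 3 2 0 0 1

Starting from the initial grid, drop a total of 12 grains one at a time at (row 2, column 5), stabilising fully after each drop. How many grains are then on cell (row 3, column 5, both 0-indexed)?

k=0  3 2 0 1 2 3
0 0 3 1 0 2
0 0 0 0 2 2
2 3 2 0 0 1
k=1  3 2 0 1 2 3
0 0 3 1 0 2
0 0 0 0 2 3
2 3 2 0 0 1
k=2  3 2 0 1 2 3
0 0 3 1 0 3
0 0 0 0 3 0
2 3 2 0 0 2
k=3  3 2 0 1 2 3
0 0 3 1 0 3
0 0 0 0 3 1
2 3 2 0 0 2
k=4  3 2 0 1 2 3
0 0 3 1 0 3
0 0 0 0 3 2
2 3 2 0 0 2
k=5  3 2 0 1 2 3
0 0 3 1 0 3
0 0 0 0 3 3
2 3 2 0 0 2
k=6  3 2 0 1 3 0
0 0 3 1 2 1
0 0 0 1 0 2
2 3 2 0 1 3
k=7  3 2 0 1 3 0
0 0 3 1 2 1
0 0 0 1 0 3
2 3 2 0 1 3
k=8  3 2 0 1 3 0
0 0 3 1 2 2
0 0 0 1 1 1
2 3 2 0 2 0
k=9  3 2 0 1 3 0
0 0 3 1 2 2
0 0 0 1 1 2
2 3 2 0 2 0
k=10  3 2 0 1 3 0
0 0 3 1 2 2
0 0 0 1 1 3
2 3 2 0 2 0
k=11  3 2 0 1 3 0
0 0 3 1 2 3
0 0 0 1 2 0
2 3 2 0 2 1
k=12  3 2 0 1 3 0
0 0 3 1 2 3
0 0 0 1 2 1
2 3 2 0 2 1

1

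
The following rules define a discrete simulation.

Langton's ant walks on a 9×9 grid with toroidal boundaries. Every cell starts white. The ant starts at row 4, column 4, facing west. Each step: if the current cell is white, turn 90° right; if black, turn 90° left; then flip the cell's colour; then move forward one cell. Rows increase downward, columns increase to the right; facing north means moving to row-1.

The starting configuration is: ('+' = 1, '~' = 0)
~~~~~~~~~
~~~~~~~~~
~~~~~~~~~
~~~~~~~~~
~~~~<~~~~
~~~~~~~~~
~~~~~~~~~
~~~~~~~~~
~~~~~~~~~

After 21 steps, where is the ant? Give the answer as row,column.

k=0  ~~~~~~~~~
~~~~~~~~~
~~~~~~~~~
~~~~~~~~~
~~~~<~~~~
~~~~~~~~~
~~~~~~~~~
~~~~~~~~~
~~~~~~~~~
k=1  ~~~~~~~~~
~~~~~~~~~
~~~~~~~~~
~~~~^~~~~
~~~~+~~~~
~~~~~~~~~
~~~~~~~~~
~~~~~~~~~
~~~~~~~~~
k=2  ~~~~~~~~~
~~~~~~~~~
~~~~~~~~~
~~~~+>~~~
~~~~+~~~~
~~~~~~~~~
~~~~~~~~~
~~~~~~~~~
~~~~~~~~~
k=3  ~~~~~~~~~
~~~~~~~~~
~~~~~~~~~
~~~~++~~~
~~~~+v~~~
~~~~~~~~~
~~~~~~~~~
~~~~~~~~~
~~~~~~~~~
k=4  ~~~~~~~~~
~~~~~~~~~
~~~~~~~~~
~~~~++~~~
~~~~<+~~~
~~~~~~~~~
~~~~~~~~~
~~~~~~~~~
~~~~~~~~~
k=5  ~~~~~~~~~
~~~~~~~~~
~~~~~~~~~
~~~~++~~~
~~~~~+~~~
~~~~v~~~~
~~~~~~~~~
~~~~~~~~~
~~~~~~~~~
k=6  ~~~~~~~~~
~~~~~~~~~
~~~~~~~~~
~~~~++~~~
~~~~~+~~~
~~~<+~~~~
~~~~~~~~~
~~~~~~~~~
~~~~~~~~~
k=7  ~~~~~~~~~
~~~~~~~~~
~~~~~~~~~
~~~~++~~~
~~~^~+~~~
~~~++~~~~
~~~~~~~~~
~~~~~~~~~
~~~~~~~~~
k=8  ~~~~~~~~~
~~~~~~~~~
~~~~~~~~~
~~~~++~~~
~~~+>+~~~
~~~++~~~~
~~~~~~~~~
~~~~~~~~~
~~~~~~~~~
k=9  ~~~~~~~~~
~~~~~~~~~
~~~~~~~~~
~~~~++~~~
~~~+++~~~
~~~+v~~~~
~~~~~~~~~
~~~~~~~~~
~~~~~~~~~
k=10  ~~~~~~~~~
~~~~~~~~~
~~~~~~~~~
~~~~++~~~
~~~+++~~~
~~~+~>~~~
~~~~~~~~~
~~~~~~~~~
~~~~~~~~~
k=11  ~~~~~~~~~
~~~~~~~~~
~~~~~~~~~
~~~~++~~~
~~~+++~~~
~~~+~+~~~
~~~~~v~~~
~~~~~~~~~
~~~~~~~~~
k=12  ~~~~~~~~~
~~~~~~~~~
~~~~~~~~~
~~~~++~~~
~~~+++~~~
~~~+~+~~~
~~~~<+~~~
~~~~~~~~~
~~~~~~~~~
k=13  ~~~~~~~~~
~~~~~~~~~
~~~~~~~~~
~~~~++~~~
~~~+++~~~
~~~+^+~~~
~~~~++~~~
~~~~~~~~~
~~~~~~~~~
k=14  ~~~~~~~~~
~~~~~~~~~
~~~~~~~~~
~~~~++~~~
~~~+++~~~
~~~++>~~~
~~~~++~~~
~~~~~~~~~
~~~~~~~~~
k=15  ~~~~~~~~~
~~~~~~~~~
~~~~~~~~~
~~~~++~~~
~~~++^~~~
~~~++~~~~
~~~~++~~~
~~~~~~~~~
~~~~~~~~~
k=16  ~~~~~~~~~
~~~~~~~~~
~~~~~~~~~
~~~~++~~~
~~~+<~~~~
~~~++~~~~
~~~~++~~~
~~~~~~~~~
~~~~~~~~~
k=17  ~~~~~~~~~
~~~~~~~~~
~~~~~~~~~
~~~~++~~~
~~~+~~~~~
~~~+v~~~~
~~~~++~~~
~~~~~~~~~
~~~~~~~~~
k=18  ~~~~~~~~~
~~~~~~~~~
~~~~~~~~~
~~~~++~~~
~~~+~~~~~
~~~+~>~~~
~~~~++~~~
~~~~~~~~~
~~~~~~~~~
k=19  ~~~~~~~~~
~~~~~~~~~
~~~~~~~~~
~~~~++~~~
~~~+~~~~~
~~~+~+~~~
~~~~+v~~~
~~~~~~~~~
~~~~~~~~~
k=20  ~~~~~~~~~
~~~~~~~~~
~~~~~~~~~
~~~~++~~~
~~~+~~~~~
~~~+~+~~~
~~~~+~>~~
~~~~~~~~~
~~~~~~~~~
k=21  ~~~~~~~~~
~~~~~~~~~
~~~~~~~~~
~~~~++~~~
~~~+~~~~~
~~~+~+~~~
~~~~+~+~~
~~~~~~v~~
~~~~~~~~~

7,6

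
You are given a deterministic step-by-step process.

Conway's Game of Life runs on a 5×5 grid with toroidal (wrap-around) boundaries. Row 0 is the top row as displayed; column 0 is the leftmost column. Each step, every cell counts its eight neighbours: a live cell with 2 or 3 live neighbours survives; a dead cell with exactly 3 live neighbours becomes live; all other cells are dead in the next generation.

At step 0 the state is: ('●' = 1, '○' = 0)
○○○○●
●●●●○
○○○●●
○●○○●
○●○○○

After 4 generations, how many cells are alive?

2

[0] ○○○○●
●●●●○
○○○●●
○●○○●
○●○○○
[1] ○○○●●
●●●○○
○○○○○
○○●●●
○○○○○
[2] ●●●●●
●●●●●
●○○○●
○○○●○
○○●○○
[3] ○○○○○
○○○○○
○○○○○
○○○●●
●○○○○
[4] ○○○○○
○○○○○
○○○○○
○○○○●
○○○○●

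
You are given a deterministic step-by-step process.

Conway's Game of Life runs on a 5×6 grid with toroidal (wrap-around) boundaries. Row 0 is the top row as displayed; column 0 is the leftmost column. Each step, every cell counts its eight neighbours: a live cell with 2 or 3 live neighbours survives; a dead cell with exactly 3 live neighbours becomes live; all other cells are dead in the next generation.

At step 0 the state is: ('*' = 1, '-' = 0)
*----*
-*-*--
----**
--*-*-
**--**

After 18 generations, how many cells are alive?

8

gen 0: *----*
-*-*--
----**
--*-*-
**--**
gen 1: --*---
------
--*-**
-*----
-*-**-
gen 2: --**--
---*--
------
**---*
-*-*--
gen 3: ---**-
--**--
*-----
***---
-*-**-
gen 4: ------
--***-
*--*--
*-**-*
**--**
gen 5: ***---
--***-
*-----
--**--
-****-
gen 6: *----*
*-**-*
-*--*-
----*-
*---*-
gen 7: ---*--
--**--
***-*-
---**-
*---*-
gen 8: --***-
----*-
-*--**
*-*-*-
----**
gen 9: ------
--*---
**--*-
**----
-**---
gen 10: -**---
-*----
*-*--*
-----*
***---
gen 11: ------
------
**---*
--*--*
*-*---
gen 12: ------
*-----
**---*
--*--*
-*----
gen 13: ------
**---*
-*---*
--*--*
------
gen 14: *-----
-*---*
-**-**
*-----
------
gen 15: *-----
-**-**
-**-**
**---*
------
gen 16: **---*
--*-*-
------
-**-**
-*---*
gen 17: -**-**
**---*
-**-**
-**-**
------
gen 18: -**-**
------
------
-**-**
------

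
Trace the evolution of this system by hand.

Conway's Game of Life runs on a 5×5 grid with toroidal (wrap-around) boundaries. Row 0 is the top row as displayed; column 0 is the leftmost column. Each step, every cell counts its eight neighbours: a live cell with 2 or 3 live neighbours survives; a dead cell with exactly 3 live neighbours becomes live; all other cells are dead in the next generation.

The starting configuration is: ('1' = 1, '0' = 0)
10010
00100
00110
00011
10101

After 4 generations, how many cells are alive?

0) 10010
00100
00110
00011
10101
1) 10110
01101
00101
11000
11100
2) 00000
00001
00101
00011
00010
3) 00000
00010
10001
00101
00011
4) 00011
00001
10001
00000
00011

7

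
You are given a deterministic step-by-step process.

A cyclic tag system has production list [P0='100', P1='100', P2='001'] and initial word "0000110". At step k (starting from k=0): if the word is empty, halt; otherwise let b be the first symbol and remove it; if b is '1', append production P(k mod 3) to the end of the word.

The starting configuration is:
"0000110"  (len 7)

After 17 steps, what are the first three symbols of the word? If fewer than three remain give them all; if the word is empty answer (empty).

001

step 0: "0000110"  (len 7)
step 1: "000110"  (len 6)
step 2: "00110"  (len 5)
step 3: "0110"  (len 4)
step 4: "110"  (len 3)
step 5: "10100"  (len 5)
step 6: "0100001"  (len 7)
step 7: "100001"  (len 6)
step 8: "00001100"  (len 8)
step 9: "0001100"  (len 7)
step 10: "001100"  (len 6)
step 11: "01100"  (len 5)
step 12: "1100"  (len 4)
step 13: "100100"  (len 6)
step 14: "00100100"  (len 8)
step 15: "0100100"  (len 7)
step 16: "100100"  (len 6)
step 17: "00100100"  (len 8)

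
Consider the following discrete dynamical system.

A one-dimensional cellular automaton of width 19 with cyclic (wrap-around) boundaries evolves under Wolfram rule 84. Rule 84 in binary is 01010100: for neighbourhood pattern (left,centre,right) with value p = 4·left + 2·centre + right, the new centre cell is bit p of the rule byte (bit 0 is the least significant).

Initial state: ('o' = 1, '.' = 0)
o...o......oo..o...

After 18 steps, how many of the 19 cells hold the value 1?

8

k=0  o...o......oo..o...
k=1  oo..oo......oo.oo..
k=2  .oo..oo......o..oo.
k=3  ..oo..oo.....oo..oo
k=4  o..oo..oo.....oo..o
k=5  oo..oo..oo.....oo..
k=6  .oo..oo..oo.....oo.
k=7  ..oo..oo..oo.....oo
k=8  o..oo..oo..oo.....o
k=9  oo..oo..oo..oo.....
k=10  .oo..oo..oo..oo....
k=11  ..oo..oo..oo..oo...
k=12  ...oo..oo..oo..oo..
k=13  ....oo..oo..oo..oo.
k=14  .....oo..oo..oo..oo
k=15  o.....oo..oo..oo..o
k=16  oo.....oo..oo..oo..
k=17  .oo.....oo..oo..oo.
k=18  ..oo.....oo..oo..oo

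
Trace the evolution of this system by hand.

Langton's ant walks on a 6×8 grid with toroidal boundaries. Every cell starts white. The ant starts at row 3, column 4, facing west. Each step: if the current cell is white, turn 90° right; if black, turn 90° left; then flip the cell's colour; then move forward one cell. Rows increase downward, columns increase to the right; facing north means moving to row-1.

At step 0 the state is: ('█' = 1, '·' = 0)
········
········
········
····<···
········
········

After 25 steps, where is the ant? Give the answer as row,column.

k=0  ········
········
········
····<···
········
········
k=1  ········
········
····^···
····█···
········
········
k=2  ········
········
····█>··
····█···
········
········
k=3  ········
········
····██··
····█v··
········
········
k=4  ········
········
····██··
····<█··
········
········
k=5  ········
········
····██··
·····█··
····v···
········
k=6  ········
········
····██··
·····█··
···<█···
········
k=7  ········
········
····██··
···^·█··
···██···
········
k=8  ········
········
····██··
···█>█··
···██···
········
k=9  ········
········
····██··
···███··
···█v···
········
k=10  ········
········
····██··
···███··
···█·>··
········
k=11  ········
········
····██··
···███··
···█·█··
·····v··
k=12  ········
········
····██··
···███··
···█·█··
····<█··
k=13  ········
········
····██··
···███··
···█^█··
····██··
k=14  ········
········
····██··
···███··
···██>··
····██··
k=15  ········
········
····██··
···██^··
···██···
····██··
k=16  ········
········
····██··
···█<···
···██···
····██··
k=17  ········
········
····██··
···█····
···█v···
····██··
k=18  ········
········
····██··
···█····
···█·>··
····██··
k=19  ········
········
····██··
···█····
···█·█··
····█v··
k=20  ········
········
····██··
···█····
···█·█··
····█·>·
k=21  ······v·
········
····██··
···█····
···█·█··
····█·█·
k=22  ·····<█·
········
····██··
···█····
···█·█··
····█·█·
k=23  ·····██·
········
····██··
···█····
···█·█··
····█^█·
k=24  ·····██·
········
····██··
···█····
···█·█··
····██>·
k=25  ·····██·
········
····██··
···█····
···█·█^·
····██··

4,6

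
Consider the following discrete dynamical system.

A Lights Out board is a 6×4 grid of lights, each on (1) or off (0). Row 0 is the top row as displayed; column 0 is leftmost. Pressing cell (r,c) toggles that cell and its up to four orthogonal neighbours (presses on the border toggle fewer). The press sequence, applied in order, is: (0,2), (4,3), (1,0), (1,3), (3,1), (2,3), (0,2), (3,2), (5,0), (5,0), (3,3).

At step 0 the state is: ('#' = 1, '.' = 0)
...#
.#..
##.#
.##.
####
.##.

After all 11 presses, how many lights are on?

11

t=0: ...#
.#..
##.#
.##.
####
.##.
t=1: .##.
.##.
##.#
.##.
####
.##.
t=2: .##.
.##.
##.#
.###
##..
.###
t=3: ###.
#.#.
.#.#
.###
##..
.###
t=4: ####
#..#
.#..
.###
##..
.###
t=5: ####
#..#
....
#..#
#...
.###
t=6: ####
#...
..##
#...
#...
.###
t=7: #...
#.#.
..##
#...
#...
.###
t=8: #...
#.#.
...#
####
#.#.
.###
t=9: #...
#.#.
...#
####
..#.
#.##
t=10: #...
#.#.
...#
####
#.#.
.###
t=11: #...
#.#.
....
##..
#.##
.###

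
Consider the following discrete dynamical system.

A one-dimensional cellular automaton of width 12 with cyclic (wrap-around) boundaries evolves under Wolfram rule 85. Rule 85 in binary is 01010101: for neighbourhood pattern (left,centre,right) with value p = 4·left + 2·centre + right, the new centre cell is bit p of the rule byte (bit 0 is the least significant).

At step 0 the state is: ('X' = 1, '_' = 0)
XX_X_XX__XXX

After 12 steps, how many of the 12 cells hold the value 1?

[0] XX_X_XX__XXX
[1] _X_X__XX____
[2] _X_XX__XXXXX
[3] _X__XX_____X
[4] _XX__XXXXX_X
[5] __XX_____X_X
[6] X__XXXXX_X_X
[7] XX_____X_X__
[8] _XXXXX_X_XX_
[9] _____X_X__XX
[10] XXXX_X_XX__X
[11] ___X_X__XX__
[12] XX_X_XX__XXX

8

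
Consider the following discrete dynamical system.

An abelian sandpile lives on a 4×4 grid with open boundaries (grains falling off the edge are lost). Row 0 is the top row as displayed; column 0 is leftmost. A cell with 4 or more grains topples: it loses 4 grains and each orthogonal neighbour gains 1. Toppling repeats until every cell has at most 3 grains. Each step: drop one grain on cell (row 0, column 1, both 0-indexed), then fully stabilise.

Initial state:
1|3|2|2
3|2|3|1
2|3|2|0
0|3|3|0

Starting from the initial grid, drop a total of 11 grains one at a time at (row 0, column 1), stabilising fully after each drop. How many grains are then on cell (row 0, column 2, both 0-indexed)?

3

0) 1|3|2|2
3|2|3|1
2|3|2|0
0|3|3|0
1) 2|0|3|2
3|3|3|1
2|3|2|0
0|3|3|0
2) 2|1|3|2
3|3|3|1
2|3|2|0
0|3|3|0
3) 2|2|3|2
3|3|3|1
2|3|2|0
0|3|3|0
4) 2|3|3|2
3|3|3|1
2|3|2|0
0|3|3|0
5) 0|3|1|3
2|3|2|2
0|3|1|1
2|1|1|1
6) 1|1|2|3
3|1|3|2
1|0|2|1
2|2|1|1
7) 1|2|2|3
3|1|3|2
1|0|2|1
2|2|1|1
8) 1|3|2|3
3|1|3|2
1|0|2|1
2|2|1|1
9) 2|0|3|3
3|2|3|2
1|0|2|1
2|2|1|1
10) 2|1|3|3
3|2|3|2
1|0|2|1
2|2|1|1
11) 2|2|3|3
3|2|3|2
1|0|2|1
2|2|1|1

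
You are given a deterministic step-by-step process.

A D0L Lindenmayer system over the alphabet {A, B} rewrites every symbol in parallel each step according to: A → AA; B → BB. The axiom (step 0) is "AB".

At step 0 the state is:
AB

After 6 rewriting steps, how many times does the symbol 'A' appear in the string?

0) AB
1) AABB
2) AAAABBBB
3) AAAAAAAABBBBBBBB
4) AAAAAAAAAAAAAAAABBBBBBBBBBBBBBBB
5) AAAAAAAAAAAAAAAAAAAAAAAAAAAAAAAABBBBBBBBBBBBBBBBBBBBBBBBBBBBBBBB
6) AAAAAAAAAAAAAAAAAAAAAAAAAAAAAAAAAAAAAAAAAAAAAAAAAAAAAAAAAA…BBBBBBBBBBBBBBBBBBBBBBBBBBBBBBBBBBBBBBBBBBBBBBBBBBBBBBBBBB  (len 128)

64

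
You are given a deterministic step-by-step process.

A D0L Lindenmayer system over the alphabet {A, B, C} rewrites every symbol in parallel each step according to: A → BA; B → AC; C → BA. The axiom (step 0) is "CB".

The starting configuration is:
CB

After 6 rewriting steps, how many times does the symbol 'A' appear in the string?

64

0) CB
1) BAAC
2) ACBABABA
3) BABAACBAACBAACBA
4) ACBAACBABABAACBABABAACBABABAACBA
5) BABAACBABABAACBAACBAACBABABAACBAACBAACBABABAACBAACBAACBABABAACBA
6) ACBAACBABABAACBAACBAACBABABAACBABABAACBABABAACBAACBAACBABA…BABABAACBAACBAACBABABAACBABABAACBABABAACBAACBAACBABABAACBA  (len 128)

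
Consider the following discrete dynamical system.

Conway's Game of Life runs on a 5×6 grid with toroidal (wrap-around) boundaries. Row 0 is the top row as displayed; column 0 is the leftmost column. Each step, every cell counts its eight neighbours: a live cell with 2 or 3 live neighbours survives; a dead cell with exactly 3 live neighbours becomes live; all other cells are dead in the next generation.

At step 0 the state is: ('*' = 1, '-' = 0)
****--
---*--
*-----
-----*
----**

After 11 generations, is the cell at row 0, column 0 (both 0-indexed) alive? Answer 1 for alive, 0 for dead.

0) ****--
---*--
*-----
-----*
----**
1) ****-*
*--*--
------
*---**
-*****
2) ------
*--***
*---*-
***---
------
3) ----**
*--**-
--*-*-
**---*
-*----
4) *--***
------
--*-*-
***--*
-*--*-
5) *--***
------
*-**-*
*-*-**
------
6) ----**
-**---
*-**--
*-*-*-
-*----
7) ***---
***-**
*----*
*-*--*
**-**-
8) ------
--***-
--**--
--**--
---**-
9) --*---
--*-*-
-*----
------
--***-
10) -**-*-
-***--
------
--**--
--**--
11) ----*-
-*-*--
-*----
--**--
----*-

0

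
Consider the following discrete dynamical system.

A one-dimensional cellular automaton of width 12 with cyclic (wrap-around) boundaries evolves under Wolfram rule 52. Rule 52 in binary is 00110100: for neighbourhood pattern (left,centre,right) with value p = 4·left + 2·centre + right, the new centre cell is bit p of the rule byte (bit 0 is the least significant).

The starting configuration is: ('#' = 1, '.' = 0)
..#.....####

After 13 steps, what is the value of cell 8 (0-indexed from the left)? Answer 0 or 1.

0

0) ..#.....####
1) #.##........
2) ##..#.......
3) ..#.##......
4) ..##..#.....
5) ....#.##....
6) ....##..#...
7) ......#.##..
8) ......##..#.
9) ........#.##
10) #.......##..
11) ##........#.
12) ..#.......##
13) #.##........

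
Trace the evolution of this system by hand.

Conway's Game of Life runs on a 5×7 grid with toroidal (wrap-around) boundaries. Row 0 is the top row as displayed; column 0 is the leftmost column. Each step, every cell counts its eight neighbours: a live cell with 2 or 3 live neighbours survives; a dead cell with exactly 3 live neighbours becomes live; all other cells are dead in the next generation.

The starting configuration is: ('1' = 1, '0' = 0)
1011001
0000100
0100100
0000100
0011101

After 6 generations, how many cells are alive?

8

[0] 1011001
0000100
0100100
0000100
0011101
[1] 1110001
1110110
0001110
0010100
1110101
[2] 0000100
0000000
0000001
1010001
0000001
[3] 0000000
0000000
1000001
1000011
1000011
[4] 0000001
0000000
1000010
0100000
1000010
[5] 0000001
0000001
0000000
1100000
1000001
[6] 0000011
0000000
1000000
1100001
0100001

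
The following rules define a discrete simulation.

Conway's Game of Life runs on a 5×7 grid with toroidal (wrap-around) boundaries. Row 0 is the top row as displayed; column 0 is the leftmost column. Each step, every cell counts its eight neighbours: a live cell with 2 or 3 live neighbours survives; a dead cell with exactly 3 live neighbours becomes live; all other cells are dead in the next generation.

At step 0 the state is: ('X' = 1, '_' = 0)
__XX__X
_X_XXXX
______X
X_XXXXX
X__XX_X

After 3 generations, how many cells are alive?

0) __XX__X
_X_XXXX
______X
X_XXXXX
X__XX_X
1) _X_____
___XX_X
_X_____
_XX____
_______
2) _______
X_X____
XX_X___
_XX____
_XX____
3) __X____
X_X____
X__X___
___X___
_XX____

8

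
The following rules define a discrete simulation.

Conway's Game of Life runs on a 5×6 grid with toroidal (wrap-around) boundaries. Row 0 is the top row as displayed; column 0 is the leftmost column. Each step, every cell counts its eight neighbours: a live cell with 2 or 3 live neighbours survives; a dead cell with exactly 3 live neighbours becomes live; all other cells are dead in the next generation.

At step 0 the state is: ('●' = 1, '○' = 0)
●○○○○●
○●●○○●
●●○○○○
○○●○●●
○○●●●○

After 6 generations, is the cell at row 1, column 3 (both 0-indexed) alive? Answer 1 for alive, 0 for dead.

0

[0] ●○○○○●
○●●○○●
●●○○○○
○○●○●●
○○●●●○
[1] ●○○○○●
○○●○○●
○○○●●○
●○●○●●
●●●○○○
[2] ○○●○○●
●○○●○●
●●●○○○
●○●○●○
○○●●●○
[3] ●●●○○●
○○○●●●
○○●○●○
●○○○●○
○○●○●○
[4] ●●●○○○
○○○○○○
○○○○○○
○●○○●○
○○●○●○
[5] ○●●●○○
○●○○○○
○○○○○○
○○○●○○
●○●○○●
[6] ○○○●○○
○●○○○○
○○○○○○
○○○○○○
●○○○●○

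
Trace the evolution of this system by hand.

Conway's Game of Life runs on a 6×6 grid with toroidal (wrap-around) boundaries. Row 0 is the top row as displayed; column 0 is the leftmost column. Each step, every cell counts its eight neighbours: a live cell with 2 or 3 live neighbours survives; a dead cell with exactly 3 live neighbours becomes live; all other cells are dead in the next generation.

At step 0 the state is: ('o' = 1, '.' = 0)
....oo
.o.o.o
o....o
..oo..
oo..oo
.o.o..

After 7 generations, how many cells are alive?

4

gen 0: ....oo
.o.o.o
o....o
..oo..
oo..oo
.o.o..
gen 1: ...o.o
......
oo.o.o
..oo..
oo..oo
.ooo..
gen 2: ...oo.
..o..o
oo.oo.
...o..
o...oo
.o.o..
gen 3: ...oo.
ooo..o
oo.ooo
.ooo..
o.oooo
o.oo..
gen 4: ....o.
......
......
......
o....o
o.....
gen 5: ......
......
......
......
o....o
o.....
gen 6: ......
......
......
......
o....o
o....o
gen 7: ......
......
......
......
o....o
o....o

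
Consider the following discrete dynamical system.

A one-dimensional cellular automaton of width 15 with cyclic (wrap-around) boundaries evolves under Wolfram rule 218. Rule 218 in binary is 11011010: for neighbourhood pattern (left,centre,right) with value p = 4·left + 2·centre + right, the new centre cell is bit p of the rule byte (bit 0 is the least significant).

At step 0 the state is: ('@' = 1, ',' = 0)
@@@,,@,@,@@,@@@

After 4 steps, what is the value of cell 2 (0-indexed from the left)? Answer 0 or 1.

1

k=0  @@@,,@,@,@@,@@@
k=1  @@@@@,,,,@@,@@@
k=2  @@@@@@,,@@@,@@@
k=3  @@@@@@@@@@@,@@@
k=4  @@@@@@@@@@@,@@@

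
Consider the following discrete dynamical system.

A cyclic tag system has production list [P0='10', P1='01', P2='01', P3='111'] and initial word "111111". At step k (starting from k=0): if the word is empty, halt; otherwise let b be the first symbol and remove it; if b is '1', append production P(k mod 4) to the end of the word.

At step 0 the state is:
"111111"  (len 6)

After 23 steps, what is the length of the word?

18

k=0  "111111"  (len 6)
k=1  "1111110"  (len 7)
k=2  "11111001"  (len 8)
k=3  "111100101"  (len 9)
k=4  "11100101111"  (len 11)
k=5  "110010111110"  (len 12)
k=6  "1001011111001"  (len 13)
k=7  "00101111100101"  (len 14)
k=8  "0101111100101"  (len 13)
k=9  "101111100101"  (len 12)
k=10  "0111110010101"  (len 13)
k=11  "111110010101"  (len 12)
k=12  "11110010101111"  (len 14)
k=13  "111001010111110"  (len 15)
k=14  "1100101011111001"  (len 16)
k=15  "10010101111100101"  (len 17)
k=16  "0010101111100101111"  (len 19)
k=17  "010101111100101111"  (len 18)
k=18  "10101111100101111"  (len 17)
k=19  "010111110010111101"  (len 18)
k=20  "10111110010111101"  (len 17)
k=21  "011111001011110110"  (len 18)
k=22  "11111001011110110"  (len 17)
k=23  "111100101111011001"  (len 18)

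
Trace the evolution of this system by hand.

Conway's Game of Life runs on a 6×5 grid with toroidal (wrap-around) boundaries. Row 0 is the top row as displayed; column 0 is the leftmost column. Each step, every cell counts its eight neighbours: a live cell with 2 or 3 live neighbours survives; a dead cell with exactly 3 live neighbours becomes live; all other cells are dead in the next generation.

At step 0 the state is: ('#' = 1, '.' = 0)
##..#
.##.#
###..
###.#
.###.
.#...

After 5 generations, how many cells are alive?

12

[0] ##..#
.##.#
###..
###.#
.###.
.#...
[1] ...##
....#
.....
....#
...##
...##
[2] #....
...##
.....
...##
#....
#.#..
[3] ##.#.
....#
.....
....#
##.#.
#...#
[4] .#.#.
#...#
.....
#...#
.#.#.
...#.
[5] #.##.
#...#
.....
#...#
#.##.
...##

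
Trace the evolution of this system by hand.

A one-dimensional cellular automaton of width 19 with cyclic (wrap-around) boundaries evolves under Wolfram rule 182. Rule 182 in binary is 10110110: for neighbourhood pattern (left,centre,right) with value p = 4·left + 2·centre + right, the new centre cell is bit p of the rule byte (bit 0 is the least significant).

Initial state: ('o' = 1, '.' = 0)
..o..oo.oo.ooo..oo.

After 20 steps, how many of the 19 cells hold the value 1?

13

[0] ..o..oo.oo.ooo..oo.
[1] .oooo..o..o.o.oo..o
[2] o.oo.ooooooooo..ooo
[3] .o..o.ooooooo.oo.oo
[4] oooooo.ooooo.o..o..
[5] .oooo.o.ooo.ooooooo
[6] o.oo.ooo.o.o.ooooo.
[7] oo..o.o.ooooo.ooo.o
[8] o.oooooo.ooo.o.o.o.
[9] oo.oooo.o.o.ooooooo
[10] o.o.oo.ooooo.oooooo
[11] .ooo..o.ooo.o.ooooo
[12] o.o.oooo.o.ooo.ooo.
[13] oooo.oo.ooo.o.o.o.o
[14] ooo.o..o.o.ooooooo.
[15] .o.oooooooo.ooooo.o
[16] ooo.oooooo.o.ooo.oo
[17] oo.o.oooo.ooo.o.o.o
[18] o.ooo.oo.o.o.ooooo.
[19] oo.o.o..ooooo.ooo.o
[20] o.oooooo.ooo.o.o.o.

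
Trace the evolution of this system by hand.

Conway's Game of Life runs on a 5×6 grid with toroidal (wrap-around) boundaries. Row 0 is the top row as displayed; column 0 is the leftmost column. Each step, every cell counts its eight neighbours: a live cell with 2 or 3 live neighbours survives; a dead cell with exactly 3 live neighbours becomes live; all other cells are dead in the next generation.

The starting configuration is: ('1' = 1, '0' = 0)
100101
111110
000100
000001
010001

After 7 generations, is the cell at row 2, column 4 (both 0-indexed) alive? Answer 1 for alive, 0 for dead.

[0] 100101
111110
000100
000001
010001
[1] 000100
110000
110101
100010
000001
[2] 100000
010011
001010
010010
000011
[3] 100000
110111
111010
000010
100011
[4] 000100
000110
001000
000010
100010
[5] 000101
001110
000010
000101
000111
[6] 000001
001001
001001
000101
101101
[7] 011101
100011
101101
010101
101101

0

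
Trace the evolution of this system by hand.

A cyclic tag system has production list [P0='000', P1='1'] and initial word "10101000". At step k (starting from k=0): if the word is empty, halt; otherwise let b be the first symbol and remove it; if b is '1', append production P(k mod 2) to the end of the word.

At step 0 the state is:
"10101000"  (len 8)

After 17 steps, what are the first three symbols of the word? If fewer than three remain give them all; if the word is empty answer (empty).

(empty)

t=0: "10101000"  (len 8)
t=1: "0101000000"  (len 10)
t=2: "101000000"  (len 9)
t=3: "01000000000"  (len 11)
t=4: "1000000000"  (len 10)
t=5: "000000000000"  (len 12)
t=6: "00000000000"  (len 11)
t=7: "0000000000"  (len 10)
t=8: "000000000"  (len 9)
t=9: "00000000"  (len 8)
t=10: "0000000"  (len 7)
t=11: "000000"  (len 6)
t=12: "00000"  (len 5)
t=13: "0000"  (len 4)
t=14: "000"  (len 3)
t=15: "00"  (len 2)
t=16: "0"  (len 1)
t=17: (halted — word empty)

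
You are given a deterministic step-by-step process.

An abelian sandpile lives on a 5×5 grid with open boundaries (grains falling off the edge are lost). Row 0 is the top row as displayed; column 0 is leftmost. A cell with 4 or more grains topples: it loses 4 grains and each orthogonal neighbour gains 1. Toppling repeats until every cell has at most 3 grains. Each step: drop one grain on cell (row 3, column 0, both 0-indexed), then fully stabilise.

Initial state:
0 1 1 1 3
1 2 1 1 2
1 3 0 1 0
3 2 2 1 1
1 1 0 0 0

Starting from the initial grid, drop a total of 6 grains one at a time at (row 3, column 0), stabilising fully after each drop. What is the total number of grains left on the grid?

t=0: 0 1 1 1 3
1 2 1 1 2
1 3 0 1 0
3 2 2 1 1
1 1 0 0 0
t=1: 0 1 1 1 3
1 2 1 1 2
2 3 0 1 0
0 3 2 1 1
2 1 0 0 0
t=2: 0 1 1 1 3
1 2 1 1 2
2 3 0 1 0
1 3 2 1 1
2 1 0 0 0
t=3: 0 1 1 1 3
1 2 1 1 2
2 3 0 1 0
2 3 2 1 1
2 1 0 0 0
t=4: 0 1 1 1 3
1 2 1 1 2
2 3 0 1 0
3 3 2 1 1
2 1 0 0 0
t=5: 0 1 1 1 3
2 3 1 1 2
0 1 1 1 0
2 1 3 1 1
3 2 0 0 0
t=6: 0 1 1 1 3
2 3 1 1 2
0 1 1 1 0
3 1 3 1 1
3 2 0 0 0

32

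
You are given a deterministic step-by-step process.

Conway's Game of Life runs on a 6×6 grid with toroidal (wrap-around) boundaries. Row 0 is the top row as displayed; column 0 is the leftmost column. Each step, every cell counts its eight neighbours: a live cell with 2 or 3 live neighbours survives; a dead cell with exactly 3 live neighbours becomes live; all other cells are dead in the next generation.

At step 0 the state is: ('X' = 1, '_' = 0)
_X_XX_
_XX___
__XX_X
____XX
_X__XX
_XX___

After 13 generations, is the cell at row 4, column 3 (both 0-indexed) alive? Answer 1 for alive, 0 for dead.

0

gen 0: _X_XX_
_XX___
__XX_X
____XX
_X__XX
_XX___
gen 1: X__X__
XX____
XXXX_X
__X___
_XXXXX
_X___X
gen 2: __X__X
___XX_
___X_X
______
_X_XXX
_X___X
gen 3: X_XX_X
__XX_X
___X__
X_XX_X
__X_XX
_X_X_X
gen 4: _____X
XX___X
XX___X
XXX__X
______
_X____
gen 5: _X___X
_X__X_
____X_
__X__X
__X___
______
gen 6: X_____
X___XX
___XXX
___X__
______
______
gen 7: X_____
X__X__
X__X__
___X__
______
______
gen 8: ______
XX___X
__XXX_
______
______
______
gen 9: X_____
XXXXXX
XXXXXX
___X__
______
______
gen 10: X_XXX_
______
______
XX_X_X
______
______
gen 11: ___X__
___X__
X_____
X_____
X_____
___X__
gen 12: __XXX_
______
______
XX___X
______
______
gen 13: ___X__
___X__
X_____
X_____
X_____
___X__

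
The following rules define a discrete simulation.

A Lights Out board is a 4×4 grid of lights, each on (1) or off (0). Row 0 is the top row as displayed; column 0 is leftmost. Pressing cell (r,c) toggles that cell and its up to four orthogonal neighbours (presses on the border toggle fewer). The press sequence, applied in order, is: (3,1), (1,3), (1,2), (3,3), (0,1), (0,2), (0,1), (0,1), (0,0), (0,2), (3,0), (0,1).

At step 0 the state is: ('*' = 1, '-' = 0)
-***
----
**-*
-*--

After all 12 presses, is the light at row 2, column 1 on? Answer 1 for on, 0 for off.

0

[0] -***
----
**-*
-*--
[1] -***
----
*--*
*-*-
[2] -**-
--**
*---
*-*-
[3] -*--
-*--
*-*-
*-*-
[4] -*--
-*--
*-**
*--*
[5] *-*-
----
*-**
*--*
[6] **-*
--*-
*-**
*--*
[7] --**
-**-
*-**
*--*
[8] **-*
--*-
*-**
*--*
[9] ---*
*-*-
*-**
*--*
[10] -**-
*---
*-**
*--*
[11] -**-
*---
--**
-*-*
[12] *---
**--
--**
-*-*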